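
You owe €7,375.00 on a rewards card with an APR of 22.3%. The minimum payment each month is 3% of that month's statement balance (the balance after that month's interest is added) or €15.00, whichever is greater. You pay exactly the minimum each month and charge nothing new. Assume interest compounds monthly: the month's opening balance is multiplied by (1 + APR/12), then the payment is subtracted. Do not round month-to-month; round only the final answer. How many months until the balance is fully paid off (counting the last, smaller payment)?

276 months

Monthly rate r = 22.3%/12 = 1.85833% = 0.0185833.
While 3% of the post-interest balance exceeds €15.00, each month B ← (B·(1+r))·(1 − 0.03), i.e. B shrinks by the factor (1+r)·0.97 = 0.98803.
This holds for months 1–225. Entering month 226 the balance is €490.49; 3% of the post-interest balance is now below €15.00, so the flat €15.00 minimum applies from here.
From month 226 a fixed €15.00 at rate r clears €490.49 in 51 more payments. Total: 225 + 51 = 276 months.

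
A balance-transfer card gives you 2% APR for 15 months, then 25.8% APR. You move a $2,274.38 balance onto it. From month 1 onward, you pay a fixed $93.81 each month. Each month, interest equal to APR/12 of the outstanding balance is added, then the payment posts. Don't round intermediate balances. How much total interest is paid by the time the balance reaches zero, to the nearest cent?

$162.03

Promo months 1–15 at r₀ = 2%/12 = 0.00166667; months 16+ at r₁ = 25.8%/12 = 0.0215.
After month 15: iterate B ← B·(1+r₀) − $93.81 for 15 months → $908.22.
Then at r₁ with $93.81/mo: n₂ = −ln(1 − r₁·B/P)/ln(1+r₁) ≈ 10.97 → 11 more payments.
Total paid = 25·$93.81 + $91.16 = $2,436.41; interest = $2,436.41 − $2,274.38 = $162.03.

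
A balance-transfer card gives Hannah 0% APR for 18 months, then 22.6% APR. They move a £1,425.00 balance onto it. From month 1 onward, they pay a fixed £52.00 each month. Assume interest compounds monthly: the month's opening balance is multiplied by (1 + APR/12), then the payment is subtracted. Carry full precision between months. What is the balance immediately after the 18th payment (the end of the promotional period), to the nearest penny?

£489.00

Promo months 1–18 at r₀ = 0%/12 = 0; months 19+ at r₁ = 22.6%/12 = 0.0188333.
After month 18 (no interest yet): B = £1,425.00 − 18·£52.00 = £489.00.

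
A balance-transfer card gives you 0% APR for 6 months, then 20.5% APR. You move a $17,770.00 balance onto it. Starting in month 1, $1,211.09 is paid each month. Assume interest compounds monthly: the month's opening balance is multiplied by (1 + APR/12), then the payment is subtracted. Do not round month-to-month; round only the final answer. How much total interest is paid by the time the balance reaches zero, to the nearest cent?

Promo months 1–6 at r₀ = 0%/12 = 0; months 7+ at r₁ = 20.5%/12 = 0.0170833.
After month 6 (no interest yet): B = $17,770.00 − 6·$1,211.09 = $10,503.46.
Then at r₁ with $1,211.09/mo: n₂ = −ln(1 − r₁·B/P)/ln(1+r₁) ≈ 9.47 → 10 more payments.
Total paid = 15·$1,211.09 + $567.67 = $18,734.02; interest = $18,734.02 − $17,770.00 = $964.02.

$964.02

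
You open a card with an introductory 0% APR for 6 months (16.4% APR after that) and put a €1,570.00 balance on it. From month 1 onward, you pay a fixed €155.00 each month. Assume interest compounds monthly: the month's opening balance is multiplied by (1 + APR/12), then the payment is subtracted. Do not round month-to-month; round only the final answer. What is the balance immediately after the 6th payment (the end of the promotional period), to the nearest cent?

€640.00

Promo months 1–6 at r₀ = 0%/12 = 0; months 7+ at r₁ = 16.4%/12 = 0.0136667.
After month 6 (no interest yet): B = €1,570.00 − 6·€155.00 = €640.00.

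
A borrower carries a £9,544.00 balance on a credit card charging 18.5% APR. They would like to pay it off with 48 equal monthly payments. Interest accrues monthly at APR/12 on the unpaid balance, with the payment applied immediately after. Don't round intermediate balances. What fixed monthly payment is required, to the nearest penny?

£282.85

Monthly rate r = 18.5%/12 = 1.54167% = 0.0154167.
Level-payment amortization: P = B₀·r / (1 − (1+r)^(−n)) = 9544.00·0.0154167 / (1 − 1.01542^(−48)).
Denominator 1 − (1+r)^(−48) = 0.52018458.
P = 147.137 / 0.52018458 ≈ 282.85.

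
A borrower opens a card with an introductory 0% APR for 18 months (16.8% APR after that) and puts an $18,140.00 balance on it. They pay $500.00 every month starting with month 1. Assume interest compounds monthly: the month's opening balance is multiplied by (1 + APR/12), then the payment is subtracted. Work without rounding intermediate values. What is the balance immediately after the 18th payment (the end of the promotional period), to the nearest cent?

$9,140.00

Promo months 1–18 at r₀ = 0%/12 = 0; months 19+ at r₁ = 16.8%/12 = 0.014.
After month 18 (no interest yet): B = $18,140.00 − 18·$500.00 = $9,140.00.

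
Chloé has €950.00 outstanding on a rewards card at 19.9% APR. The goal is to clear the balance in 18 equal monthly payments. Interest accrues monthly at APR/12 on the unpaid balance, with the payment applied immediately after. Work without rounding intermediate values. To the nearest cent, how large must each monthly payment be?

€61.48

Monthly rate r = 19.9%/12 = 1.65833% = 0.0165833.
Level-payment amortization: P = B₀·r / (1 − (1+r)^(−n)) = 950.00·0.0165833 / (1 − 1.01658^(−18)).
Denominator 1 − (1+r)^(−18) = 0.256251222.
P = 15.7542 / 0.256251222 ≈ 61.48.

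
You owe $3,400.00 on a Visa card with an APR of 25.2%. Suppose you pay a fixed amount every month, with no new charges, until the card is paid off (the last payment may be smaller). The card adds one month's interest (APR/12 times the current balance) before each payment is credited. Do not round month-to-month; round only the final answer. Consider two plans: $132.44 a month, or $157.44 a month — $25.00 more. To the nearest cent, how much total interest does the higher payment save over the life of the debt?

$359.01

Monthly rate r = 25.2%/12 = 2.1% = 0.021.
At $132.44/mo: n = ⌈−ln(1 − rB₀/P)/ln(1+r)⌉ = 38 payments (last $36.26); total interest = total paid − $3,400.00 = $1,536.54.
At $157.44/mo: 30 payments (last $11.77); total interest $1,177.53.
Interest saved = $1,536.54 − $1,177.53 = $359.01.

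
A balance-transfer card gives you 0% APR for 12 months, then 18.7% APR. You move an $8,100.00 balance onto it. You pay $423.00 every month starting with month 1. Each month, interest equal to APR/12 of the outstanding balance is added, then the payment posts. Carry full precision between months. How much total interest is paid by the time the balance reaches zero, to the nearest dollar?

$208

Promo months 1–12 at r₀ = 0%/12 = 0; months 13+ at r₁ = 18.7%/12 = 0.0155833.
After month 12 (no interest yet): B = $8,100.00 − 12·$423.00 = $3,024.00.
Then at r₁ with $423.00/mo: n₂ = −ln(1 − r₁·B/P)/ln(1+r₁) ≈ 7.64 → 8 more payments.
Total paid = 19·$423.00 + $270.77 = $8,307.77; interest = $8,307.77 − $8,100.00 = $207.77.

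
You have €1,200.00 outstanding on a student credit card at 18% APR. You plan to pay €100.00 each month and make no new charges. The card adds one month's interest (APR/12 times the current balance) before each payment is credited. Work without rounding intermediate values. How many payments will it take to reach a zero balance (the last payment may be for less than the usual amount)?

14 payments

Monthly rate r = 18%/12 = 1.5% = 0.015.
Recurrence: B ← B·(1+r) − €100.00.
Month 1: interest €18.00; balance after payment €1,118.00.
Month 2: interest €16.77; balance after payment €1,034.77.
Closed form: n = −ln(1 − rB₀/P)/ln(1+r) = −ln(0.82)/ln(1.015) ≈ 13.329, so the balance reaches zero during payment 14.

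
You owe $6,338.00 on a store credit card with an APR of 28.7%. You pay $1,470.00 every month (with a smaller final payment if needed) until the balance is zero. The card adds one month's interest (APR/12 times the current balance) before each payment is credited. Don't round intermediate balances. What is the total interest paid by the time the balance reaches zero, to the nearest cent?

$434.97

Monthly rate r = 28.7%/12 = 2.39167% = 0.0239167.
Payoff takes n = ⌈−ln(1 − rB₀/P)/ln(1+r)⌉ = ⌈4.605⌉ = 5 payments; the last is $892.97.
Total paid = 4·$1,470.00 + $892.97 = $6,772.97.
Total interest = total paid − principal = $6,772.97 − $6,338.00 = $434.97.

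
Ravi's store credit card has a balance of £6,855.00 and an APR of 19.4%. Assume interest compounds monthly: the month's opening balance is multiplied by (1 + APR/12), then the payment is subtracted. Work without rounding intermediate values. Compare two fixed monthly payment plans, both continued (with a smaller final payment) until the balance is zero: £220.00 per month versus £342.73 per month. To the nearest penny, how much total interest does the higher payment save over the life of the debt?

£1,263.78

Monthly rate r = 19.4%/12 = 1.61667% = 0.0161667.
At £220.00/mo: n = ⌈−ln(1 − rB₀/P)/ln(1+r)⌉ = 44 payments (last £151.90); total interest = total paid − £6,855.00 = £2,756.90.
At £342.73/mo: 25 payments (last £122.60); total interest £1,493.12.
Interest saved = £2,756.90 − £1,493.12 = £1,263.78.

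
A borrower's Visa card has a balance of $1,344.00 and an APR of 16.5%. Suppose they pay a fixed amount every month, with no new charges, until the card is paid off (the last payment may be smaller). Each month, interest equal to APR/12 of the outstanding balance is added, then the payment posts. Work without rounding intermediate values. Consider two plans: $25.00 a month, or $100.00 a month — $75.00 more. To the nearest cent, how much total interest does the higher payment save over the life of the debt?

Monthly rate r = 16.5%/12 = 1.375% = 0.01375.
At $25.00/mo: n = ⌈−ln(1 − rB₀/P)/ln(1+r)⌉ = 99 payments (last $10.44); total interest = total paid − $1,344.00 = $1,116.44.
At $100.00/mo: 15 payments (last $96.19); total interest $152.19.
Interest saved = $1,116.44 − $152.19 = $964.25.

$964.25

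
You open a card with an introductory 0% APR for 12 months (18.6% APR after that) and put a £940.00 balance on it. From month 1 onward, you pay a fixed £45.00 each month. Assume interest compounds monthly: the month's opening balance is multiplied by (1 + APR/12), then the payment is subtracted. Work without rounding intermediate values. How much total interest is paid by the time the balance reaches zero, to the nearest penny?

£33.79

Promo months 1–12 at r₀ = 0%/12 = 0; months 13+ at r₁ = 18.6%/12 = 0.0155.
After month 12 (no interest yet): B = £940.00 − 12·£45.00 = £400.00.
Then at r₁ with £45.00/mo: n₂ = −ln(1 − r₁·B/P)/ln(1+r₁) ≈ 9.64 → 10 more payments.
Total paid = 21·£45.00 + £28.79 = £973.79; interest = £973.79 − £940.00 = £33.79.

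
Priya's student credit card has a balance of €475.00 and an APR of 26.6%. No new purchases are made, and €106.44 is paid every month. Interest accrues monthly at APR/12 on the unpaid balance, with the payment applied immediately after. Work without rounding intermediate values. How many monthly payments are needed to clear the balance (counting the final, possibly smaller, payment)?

5 months

Monthly rate r = 26.6%/12 = 2.21667% = 0.0221667.
Recurrence: B ← B·(1+r) − €106.44.
Month 1: interest €10.53; balance after payment €379.09.
Month 2: interest €8.40; balance after payment €281.05.
Month 3: interest €6.23; balance after payment €180.84.
Month 4: interest €4.01; balance after payment €78.41.
Month 5: interest €1.74; balance after payment €0.00.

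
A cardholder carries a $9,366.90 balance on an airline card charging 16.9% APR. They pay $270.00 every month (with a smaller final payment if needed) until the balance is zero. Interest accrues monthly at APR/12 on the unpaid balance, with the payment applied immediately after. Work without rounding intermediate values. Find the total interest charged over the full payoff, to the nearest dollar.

$3,579

Monthly rate r = 16.9%/12 = 1.40833% = 0.0140833.
Payoff takes n = ⌈−ln(1 − rB₀/P)/ln(1+r)⌉ = ⌈47.949⌉ = 48 payments; the last is $256.27.
Total paid = 47·$270.00 + $256.27 = $12,946.27.
Total interest = total paid − principal = $12,946.27 − $9,366.90 = $3,579.37.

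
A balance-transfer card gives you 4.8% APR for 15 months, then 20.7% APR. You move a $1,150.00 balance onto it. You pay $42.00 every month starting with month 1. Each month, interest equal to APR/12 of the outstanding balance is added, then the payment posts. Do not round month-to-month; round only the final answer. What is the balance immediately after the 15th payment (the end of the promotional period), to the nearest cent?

Promo months 1–15 at r₀ = 4.8%/12 = 0.004; months 16+ at r₁ = 20.7%/12 = 0.01725.
After month 15: iterate B ← B·(1+r₀) − $42.00 for 15 months → $573.02.

$573.02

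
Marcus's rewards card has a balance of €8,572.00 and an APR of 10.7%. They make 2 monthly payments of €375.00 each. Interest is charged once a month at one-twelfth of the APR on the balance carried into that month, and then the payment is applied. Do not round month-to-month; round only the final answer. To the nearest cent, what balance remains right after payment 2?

Monthly rate r = 10.7%/12 = 0.891667% = 0.00891667.
Each month: B ← B·(1+r) − €375.00.
Month 1: interest €76.43; balance after payment €8,273.43.
Month 2: interest €73.77; balance after payment €7,972.21.

€7,972.21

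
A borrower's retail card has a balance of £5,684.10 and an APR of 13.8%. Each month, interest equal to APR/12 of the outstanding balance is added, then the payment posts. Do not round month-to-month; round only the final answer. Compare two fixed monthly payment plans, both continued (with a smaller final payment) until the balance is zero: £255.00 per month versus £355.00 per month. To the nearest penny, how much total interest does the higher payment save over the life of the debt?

£286.70

Monthly rate r = 13.8%/12 = 1.15% = 0.0115.
At £255.00/mo: n = ⌈−ln(1 − rB₀/P)/ln(1+r)⌉ = 26 payments (last £230.15); total interest = total paid − £5,684.10 = £921.05.
At £355.00/mo: 18 payments (last £283.45); total interest £634.35.
Interest saved = £921.05 − £634.35 = £286.70.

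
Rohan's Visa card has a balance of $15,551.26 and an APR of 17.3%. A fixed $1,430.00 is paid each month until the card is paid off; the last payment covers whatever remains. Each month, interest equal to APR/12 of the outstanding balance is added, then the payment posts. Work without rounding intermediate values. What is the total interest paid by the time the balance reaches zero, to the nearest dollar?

$1,486

Monthly rate r = 17.3%/12 = 1.44167% = 0.0144167.
Payoff takes n = ⌈−ln(1 − rB₀/P)/ln(1+r)⌉ = ⌈11.914⌉ = 12 payments; the last is $1,307.34.
Total paid = 11·$1,430.00 + $1,307.34 = $17,037.34.
Total interest = total paid − principal = $17,037.34 − $15,551.26 = $1,486.08.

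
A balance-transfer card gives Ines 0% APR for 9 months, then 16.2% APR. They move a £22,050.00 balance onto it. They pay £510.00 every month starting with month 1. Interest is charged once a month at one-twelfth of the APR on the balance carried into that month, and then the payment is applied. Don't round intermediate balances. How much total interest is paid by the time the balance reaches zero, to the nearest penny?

Promo months 1–9 at r₀ = 0%/12 = 0; months 10+ at r₁ = 16.2%/12 = 0.0135.
After month 9 (no interest yet): B = £22,050.00 − 9·£510.00 = £17,460.00.
Then at r₁ with £510.00/mo: n₂ = −ln(1 − r₁·B/P)/ln(1+r₁) ≈ 46.25 → 47 more payments.
Total paid = 55·£510.00 + £129.16 = £28,179.16; interest = £28,179.16 − £22,050.00 = £6,129.16.

£6,129.16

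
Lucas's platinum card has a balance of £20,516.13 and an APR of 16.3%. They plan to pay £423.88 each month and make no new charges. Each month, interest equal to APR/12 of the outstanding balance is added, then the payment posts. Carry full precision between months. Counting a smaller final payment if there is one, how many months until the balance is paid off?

80 payments

Monthly rate r = 16.3%/12 = 1.35833% = 0.0135833.
Recurrence: B ← B·(1+r) − £423.88.
Month 1: interest £278.68; balance after payment £20,370.93.
Month 2: interest £276.71; balance after payment £20,223.75.
Closed form: n = −ln(1 − rB₀/P)/ln(1+r) = −ln(0.34256)/ln(1.01358) ≈ 79.405, so the balance reaches zero during payment 80.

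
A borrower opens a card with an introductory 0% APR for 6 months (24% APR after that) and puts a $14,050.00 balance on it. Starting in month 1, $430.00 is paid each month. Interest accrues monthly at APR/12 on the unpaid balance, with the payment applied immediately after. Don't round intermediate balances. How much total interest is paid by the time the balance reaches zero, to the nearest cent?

$5,087.61

Promo months 1–6 at r₀ = 0%/12 = 0; months 7+ at r₁ = 24%/12 = 0.02.
After month 6 (no interest yet): B = $14,050.00 − 6·$430.00 = $11,470.00.
Then at r₁ with $430.00/mo: n₂ = −ln(1 − r₁·B/P)/ln(1+r₁) ≈ 38.50 → 39 more payments.
Total paid = 44·$430.00 + $217.61 = $19,137.61; interest = $19,137.61 − $14,050.00 = $5,087.61.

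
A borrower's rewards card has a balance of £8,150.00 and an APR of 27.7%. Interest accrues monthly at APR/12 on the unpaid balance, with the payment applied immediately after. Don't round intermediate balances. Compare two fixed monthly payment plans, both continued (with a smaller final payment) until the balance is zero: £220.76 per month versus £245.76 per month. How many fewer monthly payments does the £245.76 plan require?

Monthly rate r = 27.7%/12 = 2.30833% = 0.0230833.
At £220.76/mo: n = ⌈−ln(1 − rB₀/P)/ln(1+r)⌉ = 84 payments (last £171.47); total interest = total paid − £8,150.00 = £10,344.55.
At £245.76/mo: 64 payments (last £136.15); total interest £7,469.03.
Payments saved = 84 − 64 = 20.

20 fewer payments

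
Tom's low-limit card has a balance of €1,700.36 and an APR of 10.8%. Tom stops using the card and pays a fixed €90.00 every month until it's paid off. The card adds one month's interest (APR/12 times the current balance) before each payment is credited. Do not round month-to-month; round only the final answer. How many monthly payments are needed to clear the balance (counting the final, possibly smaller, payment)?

Monthly rate r = 10.8%/12 = 0.9% = 0.009.
Recurrence: B ← B·(1+r) − €90.00.
Month 1: interest €15.30; balance after payment €1,625.66.
Month 2: interest €14.63; balance after payment €1,550.29.
Closed form: n = −ln(1 − rB₀/P)/ln(1+r) = −ln(0.82996)/ln(1.009) ≈ 20.801, so the balance reaches zero during payment 21.

21 payments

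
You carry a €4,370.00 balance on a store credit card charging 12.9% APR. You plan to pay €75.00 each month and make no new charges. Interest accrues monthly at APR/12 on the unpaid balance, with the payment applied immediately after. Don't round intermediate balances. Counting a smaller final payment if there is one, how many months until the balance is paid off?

93 payments

Monthly rate r = 12.9%/12 = 1.075% = 0.01075.
Recurrence: B ← B·(1+r) − €75.00.
Month 1: interest €46.98; balance after payment €4,341.98.
Month 2: interest €46.68; balance after payment €4,313.65.
Closed form: n = −ln(1 − rB₀/P)/ln(1+r) = −ln(0.37363)/ln(1.01075) ≈ 92.071, so the balance reaches zero during payment 93.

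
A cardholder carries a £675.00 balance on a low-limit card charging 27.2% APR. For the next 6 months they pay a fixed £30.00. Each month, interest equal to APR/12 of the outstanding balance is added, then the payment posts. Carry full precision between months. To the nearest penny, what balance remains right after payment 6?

£581.65

Monthly rate r = 27.2%/12 = 2.26667% = 0.0226667.
Each month: B ← B·(1+r) − £30.00.
Month 1: interest £15.30; balance after payment £660.30.
Month 2: interest £14.97; balance after payment £645.27.
Month 3: interest £14.63; balance after payment £629.89.
Month 4: interest £14.28; balance after payment £614.17.
Month 5: interest £13.92; balance after payment £598.09.
Month 6: interest £13.56; balance after payment £581.65.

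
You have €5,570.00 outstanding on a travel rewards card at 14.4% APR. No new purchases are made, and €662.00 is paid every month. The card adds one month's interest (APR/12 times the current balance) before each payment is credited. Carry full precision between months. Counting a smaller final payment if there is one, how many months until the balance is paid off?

9 months

Monthly rate r = 14.4%/12 = 1.2% = 0.012.
Recurrence: B ← B·(1+r) − €662.00.
Month 1: interest €66.84; balance after payment €4,974.84.
Month 2: interest €59.70; balance after payment €4,372.54.
Closed form: n = −ln(1 − rB₀/P)/ln(1+r) = −ln(0.89903)/ln(1.012) ≈ 8.923, so the balance reaches zero during payment 9.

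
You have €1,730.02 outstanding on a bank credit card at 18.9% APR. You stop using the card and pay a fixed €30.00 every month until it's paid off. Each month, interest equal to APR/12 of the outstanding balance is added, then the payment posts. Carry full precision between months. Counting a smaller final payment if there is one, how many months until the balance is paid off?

153 payments

Monthly rate r = 18.9%/12 = 1.575% = 0.01575.
Recurrence: B ← B·(1+r) − €30.00.
Month 1: interest €27.25; balance after payment €1,727.27.
Month 2: interest €27.20; balance after payment €1,724.47.
Closed form: n = −ln(1 − rB₀/P)/ln(1+r) = −ln(0.091739)/ln(1.01575) ≈ 152.861, so the balance reaches zero during payment 153.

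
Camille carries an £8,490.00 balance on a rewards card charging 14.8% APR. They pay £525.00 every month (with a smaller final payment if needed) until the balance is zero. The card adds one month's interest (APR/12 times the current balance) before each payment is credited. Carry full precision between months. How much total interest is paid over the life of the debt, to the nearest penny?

Monthly rate r = 14.8%/12 = 1.23333% = 0.0123333.
Payoff takes n = ⌈−ln(1 − rB₀/P)/ln(1+r)⌉ = ⌈18.148⌉ = 19 payments; the last is £77.98.
Total paid = 18·£525.00 + £77.98 = £9,527.98.
Total interest = total paid − principal = £9,527.98 − £8,490.00 = £1,037.98.

£1,037.98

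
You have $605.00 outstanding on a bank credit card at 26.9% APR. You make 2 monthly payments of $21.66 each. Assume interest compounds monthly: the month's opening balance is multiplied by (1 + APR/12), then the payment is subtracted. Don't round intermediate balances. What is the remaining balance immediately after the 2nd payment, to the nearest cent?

$588.62

Monthly rate r = 26.9%/12 = 2.24167% = 0.0224167.
Each month: B ← B·(1+r) − $21.66.
Month 1: interest $13.56; balance after payment $596.90.
Month 2: interest $13.38; balance after payment $588.62.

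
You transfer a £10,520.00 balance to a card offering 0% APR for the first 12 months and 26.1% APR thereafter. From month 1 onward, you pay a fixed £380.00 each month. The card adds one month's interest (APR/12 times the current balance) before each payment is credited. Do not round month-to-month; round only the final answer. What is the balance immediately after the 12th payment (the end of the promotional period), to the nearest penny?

Promo months 1–12 at r₀ = 0%/12 = 0; months 13+ at r₁ = 26.1%/12 = 0.02175.
After month 12 (no interest yet): B = £10,520.00 − 12·£380.00 = £5,960.00.

£5,960.00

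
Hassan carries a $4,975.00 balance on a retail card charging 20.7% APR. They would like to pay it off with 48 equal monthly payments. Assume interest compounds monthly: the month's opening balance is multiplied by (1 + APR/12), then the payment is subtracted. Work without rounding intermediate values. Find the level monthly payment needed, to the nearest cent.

Monthly rate r = 20.7%/12 = 1.725% = 0.01725.
Level-payment amortization: P = B₀·r / (1 − (1+r)^(−n)) = 4975.00·0.01725 / (1 − 1.01725^(−48)).
Denominator 1 − (1+r)^(−48) = 0.559981972.
P = 85.8187 / 0.559981972 ≈ 153.25.

$153.25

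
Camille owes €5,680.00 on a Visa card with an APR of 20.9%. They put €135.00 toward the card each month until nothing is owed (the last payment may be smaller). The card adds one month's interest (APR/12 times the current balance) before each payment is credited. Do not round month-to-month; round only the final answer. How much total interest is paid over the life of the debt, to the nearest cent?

€4,638.53

Monthly rate r = 20.9%/12 = 1.74167% = 0.0174167.
Payoff takes n = ⌈−ln(1 − rB₀/P)/ln(1+r)⌉ = ⌈76.431⌉ = 77 payments; the last is €58.53.
Total paid = 76·€135.00 + €58.53 = €10,318.53.
Total interest = total paid − principal = €10,318.53 − €5,680.00 = €4,638.53.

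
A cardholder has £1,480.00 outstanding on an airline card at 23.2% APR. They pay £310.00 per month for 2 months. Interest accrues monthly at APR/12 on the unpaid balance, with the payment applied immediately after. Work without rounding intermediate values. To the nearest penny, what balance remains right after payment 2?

£911.79

Monthly rate r = 23.2%/12 = 1.93333% = 0.0193333.
Each month: B ← B·(1+r) − £310.00.
Month 1: interest £28.61; balance after payment £1,198.61.
Month 2: interest £23.17; balance after payment £911.79.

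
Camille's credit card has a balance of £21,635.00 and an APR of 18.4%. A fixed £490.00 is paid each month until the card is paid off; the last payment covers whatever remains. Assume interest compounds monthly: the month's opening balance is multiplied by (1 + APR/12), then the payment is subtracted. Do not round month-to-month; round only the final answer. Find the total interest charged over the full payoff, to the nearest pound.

£14,757

Monthly rate r = 18.4%/12 = 1.53333% = 0.0153333.
Payoff takes n = ⌈−ln(1 − rB₀/P)/ln(1+r)⌉ = ⌈74.269⌉ = 75 payments; the last is £132.42.
Total paid = 74·£490.00 + £132.42 = £36,392.42.
Total interest = total paid − principal = £36,392.42 − £21,635.00 = £14,757.42.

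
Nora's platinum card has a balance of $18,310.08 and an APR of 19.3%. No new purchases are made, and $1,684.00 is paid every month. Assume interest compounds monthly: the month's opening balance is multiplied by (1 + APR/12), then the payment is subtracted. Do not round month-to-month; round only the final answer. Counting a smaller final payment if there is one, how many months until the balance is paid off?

13 months

Monthly rate r = 19.3%/12 = 1.60833% = 0.0160833.
Recurrence: B ← B·(1+r) − $1,684.00.
Month 1: interest $294.49; balance after payment $16,920.57.
Month 2: interest $272.14; balance after payment $15,508.71.
Closed form: n = −ln(1 − rB₀/P)/ln(1+r) = −ln(0.82513)/ln(1.01608) ≈ 12.047, so the balance reaches zero during payment 13.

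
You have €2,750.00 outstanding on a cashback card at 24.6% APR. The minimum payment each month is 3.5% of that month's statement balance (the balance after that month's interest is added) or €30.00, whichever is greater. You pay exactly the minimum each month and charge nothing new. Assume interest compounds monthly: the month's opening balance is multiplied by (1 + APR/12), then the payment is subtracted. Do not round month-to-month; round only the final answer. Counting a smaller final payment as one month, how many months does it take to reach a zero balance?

120 months

Monthly rate r = 24.6%/12 = 2.05% = 0.0205.
While 3.5% of the post-interest balance exceeds €30.00, each month B ← (B·(1+r))·(1 − 0.035), i.e. B shrinks by the factor (1+r)·0.965 = 0.98478.
This holds for months 1–78. Entering month 79 the balance is €831.53; 3.5% of the post-interest balance is now below €30.00, so the flat €30.00 minimum applies from here.
From month 79 a fixed €30.00 at rate r clears €831.53 in 42 more payments. Total: 78 + 42 = 120 months.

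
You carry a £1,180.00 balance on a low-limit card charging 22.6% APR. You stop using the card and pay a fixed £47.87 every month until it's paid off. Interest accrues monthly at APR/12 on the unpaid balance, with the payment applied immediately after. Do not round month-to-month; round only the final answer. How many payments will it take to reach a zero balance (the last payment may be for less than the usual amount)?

Monthly rate r = 22.6%/12 = 1.88333% = 0.0188333.
Recurrence: B ← B·(1+r) − £47.87.
Month 1: interest £22.22; balance after payment £1,154.35.
Month 2: interest £21.74; balance after payment £1,128.22.
Closed form: n = −ln(1 − rB₀/P)/ln(1+r) = −ln(0.53576)/ln(1.01883) ≈ 33.448, so the balance reaches zero during payment 34.

34 months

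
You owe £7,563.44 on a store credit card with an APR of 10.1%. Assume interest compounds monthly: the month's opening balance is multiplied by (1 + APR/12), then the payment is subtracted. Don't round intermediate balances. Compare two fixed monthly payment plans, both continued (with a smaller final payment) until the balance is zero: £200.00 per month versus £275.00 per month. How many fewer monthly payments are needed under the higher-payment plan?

Monthly rate r = 10.1%/12 = 0.841667% = 0.00841667.
At £200.00/mo: n = ⌈−ln(1 − rB₀/P)/ln(1+r)⌉ = 46 payments (last £143.18); total interest = total paid − £7,563.44 = £1,579.74.
At £275.00/mo: 32 payments (last £114.24); total interest £1,075.80.
Payments saved = 46 − 32 = 14.

14 fewer payments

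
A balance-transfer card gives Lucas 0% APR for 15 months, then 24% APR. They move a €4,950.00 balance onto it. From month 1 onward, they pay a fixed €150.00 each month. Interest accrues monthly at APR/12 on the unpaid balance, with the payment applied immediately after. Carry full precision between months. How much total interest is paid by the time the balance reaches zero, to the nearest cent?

Promo months 1–15 at r₀ = 0%/12 = 0; months 16+ at r₁ = 24%/12 = 0.02.
After month 15 (no interest yet): B = €4,950.00 − 15·€150.00 = €2,700.00.
Then at r₁ with €150.00/mo: n₂ = −ln(1 − r₁·B/P)/ln(1+r₁) ≈ 22.54 → 23 more payments.
Total paid = 37·€150.00 + €80.88 = €5,630.88; interest = €5,630.88 − €4,950.00 = €680.88.

€680.88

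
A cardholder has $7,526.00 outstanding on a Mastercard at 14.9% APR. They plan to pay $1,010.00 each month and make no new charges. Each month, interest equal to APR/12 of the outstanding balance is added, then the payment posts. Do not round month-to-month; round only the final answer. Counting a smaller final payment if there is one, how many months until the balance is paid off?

Monthly rate r = 14.9%/12 = 1.24167% = 0.0124167.
Recurrence: B ← B·(1+r) − $1,010.00.
Month 1: interest $93.45; balance after payment $6,609.45.
Month 2: interest $82.07; balance after payment $5,681.52.
Closed form: n = −ln(1 − rB₀/P)/ln(1+r) = −ln(0.90748)/ln(1.01242) ≈ 7.868, so the balance reaches zero during payment 8.

8 months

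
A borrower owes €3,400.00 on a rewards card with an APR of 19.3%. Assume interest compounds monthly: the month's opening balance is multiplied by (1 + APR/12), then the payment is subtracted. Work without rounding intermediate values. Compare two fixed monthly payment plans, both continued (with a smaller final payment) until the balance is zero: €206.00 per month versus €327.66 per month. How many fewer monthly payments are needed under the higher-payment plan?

Monthly rate r = 19.3%/12 = 1.60833% = 0.0160833.
At €206.00/mo: n = ⌈−ln(1 − rB₀/P)/ln(1+r)⌉ = 20 payments (last €69.43); total interest = total paid − €3,400.00 = €583.43.
At €327.66/mo: 12 payments (last €146.06); total interest €350.32.
Payments saved = 20 − 12 = 8.

8 fewer payments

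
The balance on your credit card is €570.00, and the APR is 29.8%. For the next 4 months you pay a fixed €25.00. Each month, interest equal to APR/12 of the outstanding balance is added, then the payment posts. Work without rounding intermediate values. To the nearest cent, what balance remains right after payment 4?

€524.98

Monthly rate r = 29.8%/12 = 2.48333% = 0.0248333.
Each month: B ← B·(1+r) − €25.00.
Month 1: interest €14.15; balance after payment €559.15.
Month 2: interest €13.89; balance after payment €548.04.
Month 3: interest €13.61; balance after payment €536.65.
Month 4: interest €13.33; balance after payment €524.98.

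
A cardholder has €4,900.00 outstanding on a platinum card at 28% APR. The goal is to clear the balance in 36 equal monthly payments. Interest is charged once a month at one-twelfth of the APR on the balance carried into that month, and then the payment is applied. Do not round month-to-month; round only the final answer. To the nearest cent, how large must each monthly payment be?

Monthly rate r = 28%/12 = 2.33333% = 0.0233333.
Level-payment amortization: P = B₀·r / (1 − (1+r)^(−n)) = 4900.00·0.0233333 / (1 − 1.02333^(−36)).
Denominator 1 − (1+r)^(−36) = 0.564103228.
P = 114.333 / 0.564103228 ≈ 202.68.

€202.68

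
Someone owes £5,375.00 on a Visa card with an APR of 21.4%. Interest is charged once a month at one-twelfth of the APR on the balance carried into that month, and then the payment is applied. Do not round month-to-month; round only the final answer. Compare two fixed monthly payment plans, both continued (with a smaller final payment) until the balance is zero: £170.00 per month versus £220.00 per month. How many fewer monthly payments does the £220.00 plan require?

14 fewer payments

Monthly rate r = 21.4%/12 = 1.78333% = 0.0178333.
At £170.00/mo: n = ⌈−ln(1 − rB₀/P)/ln(1+r)⌉ = 47 payments (last £160.31); total interest = total paid − £5,375.00 = £2,605.31.
At £220.00/mo: 33 payments (last £81.76); total interest £1,746.76.
Payments saved = 47 − 33 = 14.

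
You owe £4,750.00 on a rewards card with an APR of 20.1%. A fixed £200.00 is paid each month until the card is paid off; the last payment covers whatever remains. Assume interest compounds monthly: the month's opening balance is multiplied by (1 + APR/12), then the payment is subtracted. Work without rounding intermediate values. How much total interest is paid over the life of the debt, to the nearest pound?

Monthly rate r = 20.1%/12 = 1.675% = 0.01675.
Payoff takes n = ⌈−ln(1 − rB₀/P)/ln(1+r)⌉ = ⌈30.533⌉ = 31 payments; the last is £106.95.
Total paid = 30·£200.00 + £106.95 = £6,106.95.
Total interest = total paid − principal = £6,106.95 − £4,750.00 = £1,356.95.

£1,357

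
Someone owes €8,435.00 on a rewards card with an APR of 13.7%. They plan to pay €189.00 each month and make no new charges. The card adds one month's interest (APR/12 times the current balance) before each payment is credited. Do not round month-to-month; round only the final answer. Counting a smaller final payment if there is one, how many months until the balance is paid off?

Monthly rate r = 13.7%/12 = 1.14167% = 0.0114167.
Recurrence: B ← B·(1+r) − €189.00.
Month 1: interest €96.30; balance after payment €8,342.30.
Month 2: interest €95.24; balance after payment €8,248.54.
Closed form: n = −ln(1 − rB₀/P)/ln(1+r) = −ln(0.49048)/ln(1.01142) ≈ 62.753, so the balance reaches zero during payment 63.

63 months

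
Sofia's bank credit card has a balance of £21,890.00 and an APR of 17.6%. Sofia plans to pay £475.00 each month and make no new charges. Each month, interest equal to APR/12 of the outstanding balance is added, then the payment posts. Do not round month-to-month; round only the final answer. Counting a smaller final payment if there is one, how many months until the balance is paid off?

78 payments

Monthly rate r = 17.6%/12 = 1.46667% = 0.0146667.
Recurrence: B ← B·(1+r) − £475.00.
Month 1: interest £321.05; balance after payment £21,736.05.
Month 2: interest £318.80; balance after payment £21,579.85.
Closed form: n = −ln(1 − rB₀/P)/ln(1+r) = −ln(0.3241)/ln(1.01467) ≈ 77.383, so the balance reaches zero during payment 78.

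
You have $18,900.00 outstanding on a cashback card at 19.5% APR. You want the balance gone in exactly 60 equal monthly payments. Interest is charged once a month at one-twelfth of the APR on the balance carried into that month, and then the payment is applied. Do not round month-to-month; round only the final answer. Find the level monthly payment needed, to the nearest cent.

$495.49

Monthly rate r = 19.5%/12 = 1.625% = 0.01625.
Level-payment amortization: P = B₀·r / (1 − (1+r)^(−n)) = 18900.00·0.01625 / (1 − 1.01625^(−60)).
Denominator 1 − (1+r)^(−60) = 0.619839943.
P = 307.125 / 0.619839943 ≈ 495.49.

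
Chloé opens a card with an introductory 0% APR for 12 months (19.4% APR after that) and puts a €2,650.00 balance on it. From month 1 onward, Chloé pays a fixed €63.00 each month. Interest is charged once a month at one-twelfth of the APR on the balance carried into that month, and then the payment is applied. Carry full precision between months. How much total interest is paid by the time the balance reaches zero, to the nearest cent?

€720.75

Promo months 1–12 at r₀ = 0%/12 = 0; months 13+ at r₁ = 19.4%/12 = 0.0161667.
After month 12 (no interest yet): B = €2,650.00 − 12·€63.00 = €1,894.00.
Then at r₁ with €63.00/mo: n₂ = −ln(1 − r₁·B/P)/ln(1+r₁) ≈ 41.50 → 42 more payments.
Total paid = 53·€63.00 + €31.75 = €3,370.75; interest = €3,370.75 − €2,650.00 = €720.75.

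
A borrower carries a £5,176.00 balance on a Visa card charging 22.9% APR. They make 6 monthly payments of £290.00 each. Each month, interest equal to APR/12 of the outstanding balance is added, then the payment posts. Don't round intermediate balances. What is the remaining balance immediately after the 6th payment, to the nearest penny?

£3,972.50

Monthly rate r = 22.9%/12 = 1.90833% = 0.0190833.
Each month: B ← B·(1+r) − £290.00.
Month 1: interest £98.78; balance after payment £4,984.78.
Month 2: interest £95.13; balance after payment £4,789.90.
Month 3: interest £91.41; balance after payment £4,591.31.
Month 4: interest £87.62; balance after payment £4,388.93.
Month 5: interest £83.76; balance after payment £4,182.68.
Month 6: interest £79.82; balance after payment £3,972.50.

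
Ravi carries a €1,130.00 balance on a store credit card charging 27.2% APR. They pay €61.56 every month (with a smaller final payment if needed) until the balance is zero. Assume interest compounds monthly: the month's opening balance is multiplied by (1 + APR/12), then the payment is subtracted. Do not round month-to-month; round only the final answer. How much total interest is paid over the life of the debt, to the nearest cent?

€347.58

Monthly rate r = 27.2%/12 = 2.26667% = 0.0226667.
Payoff takes n = ⌈−ln(1 − rB₀/P)/ln(1+r)⌉ = ⌈24.002⌉ = 25 payments; the last is €0.14.
Total paid = 24·€61.56 + €0.14 = €1,477.58.
Total interest = total paid − principal = €1,477.58 − €1,130.00 = €347.58.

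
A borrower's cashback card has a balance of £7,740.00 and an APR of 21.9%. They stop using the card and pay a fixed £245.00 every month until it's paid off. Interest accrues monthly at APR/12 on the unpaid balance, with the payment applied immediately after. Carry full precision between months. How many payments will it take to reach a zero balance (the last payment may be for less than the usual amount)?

48 payments

Monthly rate r = 21.9%/12 = 1.825% = 0.01825.
Recurrence: B ← B·(1+r) − £245.00.
Month 1: interest £141.25; balance after payment £7,636.26.
Month 2: interest £139.36; balance after payment £7,530.62.
Closed form: n = −ln(1 − rB₀/P)/ln(1+r) = −ln(0.42345)/ln(1.01825) ≈ 47.515, so the balance reaches zero during payment 48.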